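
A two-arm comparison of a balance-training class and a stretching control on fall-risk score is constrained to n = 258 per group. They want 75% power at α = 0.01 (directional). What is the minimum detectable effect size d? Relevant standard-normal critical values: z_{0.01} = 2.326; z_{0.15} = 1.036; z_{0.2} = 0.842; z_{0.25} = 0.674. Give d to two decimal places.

d_min ≈ 0.26

For two independent groups of n = 258 each: d_min = (z_{α} + z_β)·√(2/n).
z-sum = 2.326 + 0.674 = 3.000.
d_min = 3.000 × √(2/258) = 3.000 × 0.0880 = 0.264.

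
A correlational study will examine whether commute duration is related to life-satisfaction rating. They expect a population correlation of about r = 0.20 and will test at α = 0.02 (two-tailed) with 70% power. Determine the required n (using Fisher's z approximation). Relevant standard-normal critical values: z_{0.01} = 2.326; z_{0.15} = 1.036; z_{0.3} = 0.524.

Fisher's z: C = ½·ln((1+r)/(1−r)) = ½·ln(1.5000) = 0.2027.
n = ((z_{α/2} + z_β)/C)² + 3.
(2.326 + 0.524) / 0.2027 = 2.850 / 0.2027 = 14.060.
n = 14.060² + 3 = 197.69 + 3 = 200.7.
Round up.

n = 201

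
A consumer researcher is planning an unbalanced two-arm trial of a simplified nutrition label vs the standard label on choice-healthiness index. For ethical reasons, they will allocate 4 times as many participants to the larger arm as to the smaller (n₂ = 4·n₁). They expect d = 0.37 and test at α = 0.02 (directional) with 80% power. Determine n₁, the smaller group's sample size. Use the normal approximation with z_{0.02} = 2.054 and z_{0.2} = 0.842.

n₁ = 77

With allocation ratio k = n₂/n₁ = 4, Var(x̄₁−x̄₂) = σ²(1/n₁ + 1/(k·n₁)) = σ²·(k+1)/(k·n₁).
So n₁ = (1 + 1/k)·((z_{α} + z_β)/d)² = 1.250 × (2.896/0.37)².
n₁ = 1.250 × 61.26 = 76.6.
Round up: n₁ = 77, giving n₂ = 4 × 77 = 308.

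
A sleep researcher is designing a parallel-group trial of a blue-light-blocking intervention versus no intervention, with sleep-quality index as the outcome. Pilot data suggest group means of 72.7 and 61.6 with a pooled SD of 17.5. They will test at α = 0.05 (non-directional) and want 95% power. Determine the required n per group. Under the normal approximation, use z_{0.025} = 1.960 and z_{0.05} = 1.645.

n = 65 per group

Cohen's d = |M₁ − M₂| / SD_pooled = |72.7 − 61.6| / 17.5 = 11.1 / 17.5 = 0.634.
For two independent groups with equal n: n = 2·((z_{α/2} + z_β) / d)².
z_{α/2} + z_β = 1.960 + 1.645 = 3.605.
n = 2 × (3.605 / 0.634)² = 2 × 5.686² = 2 × 32.33 = 64.7.
Round up to the next whole participant.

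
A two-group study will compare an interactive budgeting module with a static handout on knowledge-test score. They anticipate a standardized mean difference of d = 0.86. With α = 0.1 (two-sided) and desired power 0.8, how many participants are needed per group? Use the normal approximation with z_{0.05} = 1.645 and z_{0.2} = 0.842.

n = 17 per group

For two independent groups with equal n: n = 2·((z_{α/2} + z_β) / d)².
z_{α/2} + z_β = 1.645 + 0.842 = 2.487.
n = 2 × (2.487 / 0.86)² = 2 × 2.892² = 2 × 8.36 = 16.7.
Round up to the next whole participant.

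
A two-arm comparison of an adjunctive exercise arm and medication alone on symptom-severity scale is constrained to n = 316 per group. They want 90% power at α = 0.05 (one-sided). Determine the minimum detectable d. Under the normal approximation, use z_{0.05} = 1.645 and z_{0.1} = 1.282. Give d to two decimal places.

d_min ≈ 0.23

For two independent groups of n = 316 each: d_min = (z_{α} + z_β)·√(2/n).
z-sum = 1.645 + 1.282 = 2.927.
d_min = 2.927 × √(2/316) = 2.927 × 0.0796 = 0.233.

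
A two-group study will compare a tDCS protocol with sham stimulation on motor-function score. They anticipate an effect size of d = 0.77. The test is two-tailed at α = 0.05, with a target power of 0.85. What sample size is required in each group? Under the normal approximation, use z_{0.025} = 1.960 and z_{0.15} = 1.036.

For two independent groups with equal n: n = 2·((z_{α/2} + z_β) / d)².
z_{α/2} + z_β = 1.960 + 1.036 = 2.996.
n = 2 × (2.996 / 0.77)² = 2 × 3.891² = 2 × 15.14 = 30.3.
Round up to the next whole participant.

n = 31 per group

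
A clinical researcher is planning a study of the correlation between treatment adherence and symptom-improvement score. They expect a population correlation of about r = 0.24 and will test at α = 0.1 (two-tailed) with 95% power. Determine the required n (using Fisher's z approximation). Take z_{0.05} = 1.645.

n = 184

Fisher's z: C = ½·ln((1+r)/(1−r)) = ½·ln(1.6316) = 0.2448.
n = ((z_{α/2} + z_β)/C)² + 3.
(1.645 + 1.645) / 0.2448 = 3.290 / 0.2448 = 13.440.
n = 13.440² + 3 = 180.62 + 3 = 183.6.
Round up.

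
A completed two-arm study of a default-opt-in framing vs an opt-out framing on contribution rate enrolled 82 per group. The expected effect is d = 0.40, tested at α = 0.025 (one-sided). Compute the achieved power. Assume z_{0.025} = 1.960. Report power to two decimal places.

power ≈ 0.73

For two equal groups, power = Φ(d·√(n/2) − z_{α}).
d·√(n/2) = 0.40 × √(82/2) = 0.40 × 6.403 = 2.561.
z_β = 2.561 − 1.960 = 0.601.
Power = Φ(0.601) = 0.726.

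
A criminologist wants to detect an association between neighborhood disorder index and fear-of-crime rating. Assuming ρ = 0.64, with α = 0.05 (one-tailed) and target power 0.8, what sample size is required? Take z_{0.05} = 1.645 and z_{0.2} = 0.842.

Fisher's z: C = ½·ln((1+r)/(1−r)) = ½·ln(4.5556) = 0.7582.
n = ((z_{α} + z_β)/C)² + 3.
(1.645 + 0.842) / 0.7582 = 2.487 / 0.7582 = 3.280.
n = 3.280² + 3 = 10.76 + 3 = 13.8.
Round up.

n = 14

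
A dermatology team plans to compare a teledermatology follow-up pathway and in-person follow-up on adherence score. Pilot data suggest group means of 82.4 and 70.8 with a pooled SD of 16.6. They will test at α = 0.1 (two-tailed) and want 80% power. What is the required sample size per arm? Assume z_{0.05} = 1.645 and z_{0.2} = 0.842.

Cohen's d = |M₁ − M₂| / SD_pooled = |82.4 − 70.8| / 16.6 = 11.6 / 16.6 = 0.699.
For two independent groups with equal n: n = 2·((z_{α/2} + z_β) / d)².
z_{α/2} + z_β = 1.645 + 0.842 = 2.487.
n = 2 × (2.487 / 0.699)² = 2 × 3.558² = 2 × 12.66 = 25.3.
Round up to the next whole participant.

n = 26 per group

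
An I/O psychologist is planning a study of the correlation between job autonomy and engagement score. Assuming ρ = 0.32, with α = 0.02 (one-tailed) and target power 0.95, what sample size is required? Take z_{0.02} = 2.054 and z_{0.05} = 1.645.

n = 128

Fisher's z: C = ½·ln((1+r)/(1−r)) = ½·ln(1.9412) = 0.3316.
n = ((z_{α} + z_β)/C)² + 3.
(2.054 + 1.645) / 0.3316 = 3.699 / 0.3316 = 11.155.
n = 11.155² + 3 = 124.43 + 3 = 127.4.
Round up.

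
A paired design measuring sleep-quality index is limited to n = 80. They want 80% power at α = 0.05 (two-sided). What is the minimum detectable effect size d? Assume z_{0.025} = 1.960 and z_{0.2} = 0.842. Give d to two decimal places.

d_min ≈ 0.31

For a single sample (or paired design) of n = 80: d_min = (z_{α/2} + z_β)/√n.
z-sum = 1.960 + 0.842 = 2.802.
d_min = 2.802 / √80 = 2.802 / 8.944 = 0.313.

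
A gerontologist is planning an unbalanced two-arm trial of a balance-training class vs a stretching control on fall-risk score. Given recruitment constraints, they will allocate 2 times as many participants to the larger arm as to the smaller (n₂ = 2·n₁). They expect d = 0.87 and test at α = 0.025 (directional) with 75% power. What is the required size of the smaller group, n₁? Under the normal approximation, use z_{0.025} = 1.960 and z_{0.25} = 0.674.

n₁ = 14

With allocation ratio k = n₂/n₁ = 2, Var(x̄₁−x̄₂) = σ²(1/n₁ + 1/(k·n₁)) = σ²·(k+1)/(k·n₁).
So n₁ = (1 + 1/k)·((z_{α} + z_β)/d)² = 1.500 × (2.634/0.87)².
n₁ = 1.500 × 9.17 = 13.7.
Round up: n₁ = 14, giving n₂ = 2 × 14 = 28.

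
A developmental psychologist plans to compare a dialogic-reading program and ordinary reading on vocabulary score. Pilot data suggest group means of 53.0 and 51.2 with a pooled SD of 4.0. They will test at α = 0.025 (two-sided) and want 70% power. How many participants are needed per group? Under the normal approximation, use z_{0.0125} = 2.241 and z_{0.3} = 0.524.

n = 76 per group

Cohen's d = |M₁ − M₂| / SD_pooled = |53.0 − 51.2| / 4.0 = 1.8 / 4.0 = 0.450.
For two independent groups with equal n: n = 2·((z_{α/2} + z_β) / d)².
z_{α/2} + z_β = 2.241 + 0.524 = 2.765.
n = 2 × (2.765 / 0.450)² = 2 × 6.144² = 2 × 37.75 = 75.5.
Round up to the next whole participant.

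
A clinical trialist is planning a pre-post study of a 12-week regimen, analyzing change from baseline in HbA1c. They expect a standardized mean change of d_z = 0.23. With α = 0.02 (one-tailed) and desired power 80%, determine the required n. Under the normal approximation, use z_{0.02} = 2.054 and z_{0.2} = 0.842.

For a paired (one-sample on differences) test: n = ((z_{α} + z_β) / d)².
z_{α} + z_β = 2.054 + 0.842 = 2.896.
n = (2.896 / 0.23)² = 12.591² = 158.54.
Round up.

n = 159 pairs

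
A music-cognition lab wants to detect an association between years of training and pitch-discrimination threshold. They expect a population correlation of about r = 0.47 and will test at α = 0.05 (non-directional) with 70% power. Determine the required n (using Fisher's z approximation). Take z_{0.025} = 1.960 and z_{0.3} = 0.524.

Fisher's z: C = ½·ln((1+r)/(1−r)) = ½·ln(2.7736) = 0.5101.
n = ((z_{α/2} + z_β)/C)² + 3.
(1.960 + 0.524) / 0.5101 = 2.484 / 0.5101 = 4.870.
n = 4.870² + 3 = 23.71 + 3 = 26.7.
Round up.

n = 27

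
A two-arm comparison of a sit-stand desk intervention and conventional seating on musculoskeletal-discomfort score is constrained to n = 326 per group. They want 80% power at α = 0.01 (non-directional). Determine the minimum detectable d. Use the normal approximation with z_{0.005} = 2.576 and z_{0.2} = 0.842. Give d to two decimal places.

For two independent groups of n = 326 each: d_min = (z_{α/2} + z_β)·√(2/n).
z-sum = 2.576 + 0.842 = 3.418.
d_min = 3.418 × √(2/326) = 3.418 × 0.0783 = 0.268.

d_min ≈ 0.27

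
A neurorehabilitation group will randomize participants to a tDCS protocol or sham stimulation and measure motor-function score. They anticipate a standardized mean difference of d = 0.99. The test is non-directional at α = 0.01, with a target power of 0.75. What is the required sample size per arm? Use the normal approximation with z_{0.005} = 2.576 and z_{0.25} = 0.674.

n = 22 per group

For two independent groups with equal n: n = 2·((z_{α/2} + z_β) / d)².
z_{α/2} + z_β = 2.576 + 0.674 = 3.250.
n = 2 × (3.250 / 0.99)² = 2 × 3.283² = 2 × 10.78 = 21.6.
Round up to the next whole participant.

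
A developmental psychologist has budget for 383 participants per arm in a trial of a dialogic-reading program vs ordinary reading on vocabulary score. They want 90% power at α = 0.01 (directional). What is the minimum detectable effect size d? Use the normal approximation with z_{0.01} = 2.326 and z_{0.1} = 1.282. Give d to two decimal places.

For two independent groups of n = 383 each: d_min = (z_{α} + z_β)·√(2/n).
z-sum = 2.326 + 1.282 = 3.608.
d_min = 3.608 × √(2/383) = 3.608 × 0.0723 = 0.261.

d_min ≈ 0.26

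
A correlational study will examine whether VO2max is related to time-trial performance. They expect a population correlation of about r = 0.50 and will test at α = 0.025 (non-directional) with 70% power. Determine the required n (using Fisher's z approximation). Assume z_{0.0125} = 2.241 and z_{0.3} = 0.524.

n = 29

Fisher's z: C = ½·ln((1+r)/(1−r)) = ½·ln(3.0000) = 0.5493.
n = ((z_{α/2} + z_β)/C)² + 3.
(2.241 + 0.524) / 0.5493 = 2.765 / 0.5493 = 5.034.
n = 5.034² + 3 = 25.34 + 3 = 28.3.
Round up.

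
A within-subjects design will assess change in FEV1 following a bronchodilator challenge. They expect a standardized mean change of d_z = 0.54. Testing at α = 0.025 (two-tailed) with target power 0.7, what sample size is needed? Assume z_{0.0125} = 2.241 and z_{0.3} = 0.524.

For a paired (one-sample on differences) test: n = ((z_{α/2} + z_β) / d)².
z_{α/2} + z_β = 2.241 + 0.524 = 2.765.
n = (2.765 / 0.54)² = 5.120² = 26.22.
Round up.

n = 27 pairs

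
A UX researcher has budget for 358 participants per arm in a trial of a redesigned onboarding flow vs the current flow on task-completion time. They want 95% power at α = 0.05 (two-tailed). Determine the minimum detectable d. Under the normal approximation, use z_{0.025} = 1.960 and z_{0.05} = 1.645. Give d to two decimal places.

d_min ≈ 0.27

For two independent groups of n = 358 each: d_min = (z_{α/2} + z_β)·√(2/n).
z-sum = 1.960 + 1.645 = 3.605.
d_min = 3.605 × √(2/358) = 3.605 × 0.0747 = 0.269.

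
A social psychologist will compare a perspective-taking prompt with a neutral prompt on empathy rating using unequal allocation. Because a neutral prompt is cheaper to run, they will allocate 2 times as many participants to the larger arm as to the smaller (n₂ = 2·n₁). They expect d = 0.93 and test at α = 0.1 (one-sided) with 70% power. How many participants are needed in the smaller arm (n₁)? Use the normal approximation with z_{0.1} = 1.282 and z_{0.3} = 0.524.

With allocation ratio k = n₂/n₁ = 2, Var(x̄₁−x̄₂) = σ²(1/n₁ + 1/(k·n₁)) = σ²·(k+1)/(k·n₁).
So n₁ = (1 + 1/k)·((z_{α} + z_β)/d)² = 1.500 × (1.806/0.93)².
n₁ = 1.500 × 3.77 = 5.7.
Round up: n₁ = 6, giving n₂ = 2 × 6 = 12.

n₁ = 6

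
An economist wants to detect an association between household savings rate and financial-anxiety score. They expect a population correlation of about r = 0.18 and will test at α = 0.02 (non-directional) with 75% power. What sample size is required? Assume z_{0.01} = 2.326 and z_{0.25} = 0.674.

Fisher's z: C = ½·ln((1+r)/(1−r)) = ½·ln(1.4390) = 0.1820.
n = ((z_{α/2} + z_β)/C)² + 3.
(2.326 + 0.674) / 0.1820 = 3.000 / 0.1820 = 16.484.
n = 16.484² + 3 = 271.71 + 3 = 274.7.
Round up.

n = 275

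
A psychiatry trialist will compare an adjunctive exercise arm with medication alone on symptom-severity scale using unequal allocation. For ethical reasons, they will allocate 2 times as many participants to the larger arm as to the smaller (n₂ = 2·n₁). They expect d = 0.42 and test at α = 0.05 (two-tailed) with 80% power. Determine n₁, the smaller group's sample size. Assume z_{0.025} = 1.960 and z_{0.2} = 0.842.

n₁ = 67

With allocation ratio k = n₂/n₁ = 2, Var(x̄₁−x̄₂) = σ²(1/n₁ + 1/(k·n₁)) = σ²·(k+1)/(k·n₁).
So n₁ = (1 + 1/k)·((z_{α/2} + z_β)/d)² = 1.500 × (2.802/0.42)².
n₁ = 1.500 × 44.51 = 66.8.
Round up: n₁ = 67, giving n₂ = 2 × 67 = 134.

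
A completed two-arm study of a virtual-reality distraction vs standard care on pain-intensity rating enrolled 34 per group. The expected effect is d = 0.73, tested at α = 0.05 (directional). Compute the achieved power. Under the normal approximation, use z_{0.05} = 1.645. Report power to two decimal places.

For two equal groups, power = Φ(d·√(n/2) − z_{α}).
d·√(n/2) = 0.73 × √(34/2) = 0.73 × 4.123 = 3.010.
z_β = 3.010 − 1.645 = 1.365.
Power = Φ(1.365) = 0.914.

power ≈ 0.91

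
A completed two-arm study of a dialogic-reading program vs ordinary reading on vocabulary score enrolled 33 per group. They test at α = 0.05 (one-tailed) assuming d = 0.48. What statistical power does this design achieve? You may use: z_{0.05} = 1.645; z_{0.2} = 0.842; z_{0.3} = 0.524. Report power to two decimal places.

For two equal groups, power = Φ(d·√(n/2) − z_{α}).
d·√(n/2) = 0.48 × √(33/2) = 0.48 × 4.062 = 1.950.
z_β = 1.950 − 1.645 = 0.305.
Power = Φ(0.305) = 0.620.

power ≈ 0.62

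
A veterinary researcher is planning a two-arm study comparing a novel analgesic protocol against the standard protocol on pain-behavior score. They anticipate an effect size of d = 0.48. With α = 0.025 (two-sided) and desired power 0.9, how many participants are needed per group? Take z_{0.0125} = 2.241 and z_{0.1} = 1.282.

n = 108 per group

For two independent groups with equal n: n = 2·((z_{α/2} + z_β) / d)².
z_{α/2} + z_β = 2.241 + 1.282 = 3.523.
n = 2 × (3.523 / 0.48)² = 2 × 7.340² = 2 × 53.87 = 107.7.
Round up to the next whole participant.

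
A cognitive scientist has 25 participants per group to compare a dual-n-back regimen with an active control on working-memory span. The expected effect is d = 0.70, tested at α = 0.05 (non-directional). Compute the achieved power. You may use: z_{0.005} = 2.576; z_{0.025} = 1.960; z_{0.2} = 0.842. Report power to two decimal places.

power ≈ 0.70

For two equal groups, power = Φ(d·√(n/2) − z_{α/2}).
d·√(n/2) = 0.70 × √(25/2) = 0.70 × 3.536 = 2.475.
z_β = 2.475 − 1.960 = 0.515.
Power = Φ(0.515) = 0.697.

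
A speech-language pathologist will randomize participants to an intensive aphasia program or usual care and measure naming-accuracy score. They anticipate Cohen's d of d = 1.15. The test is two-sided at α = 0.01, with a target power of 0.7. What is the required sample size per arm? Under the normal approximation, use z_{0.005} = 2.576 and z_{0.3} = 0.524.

n = 15 per group

For two independent groups with equal n: n = 2·((z_{α/2} + z_β) / d)².
z_{α/2} + z_β = 2.576 + 0.524 = 3.100.
n = 2 × (3.100 / 1.15)² = 2 × 2.696² = 2 × 7.27 = 14.5.
Round up to the next whole participant.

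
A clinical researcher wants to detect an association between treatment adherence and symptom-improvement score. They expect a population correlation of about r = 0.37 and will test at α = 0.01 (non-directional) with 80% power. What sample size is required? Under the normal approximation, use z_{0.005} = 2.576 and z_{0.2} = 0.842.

Fisher's z: C = ½·ln((1+r)/(1−r)) = ½·ln(2.1746) = 0.3884.
n = ((z_{α/2} + z_β)/C)² + 3.
(2.576 + 0.842) / 0.3884 = 3.418 / 0.3884 = 8.800.
n = 8.800² + 3 = 77.44 + 3 = 80.4.
Round up.

n = 81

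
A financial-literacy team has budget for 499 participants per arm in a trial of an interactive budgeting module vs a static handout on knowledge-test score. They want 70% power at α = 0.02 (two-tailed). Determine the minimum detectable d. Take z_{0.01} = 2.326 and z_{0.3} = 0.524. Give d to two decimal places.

d_min ≈ 0.18

For two independent groups of n = 499 each: d_min = (z_{α/2} + z_β)·√(2/n).
z-sum = 2.326 + 0.524 = 2.850.
d_min = 2.850 × √(2/499) = 2.850 × 0.0633 = 0.180.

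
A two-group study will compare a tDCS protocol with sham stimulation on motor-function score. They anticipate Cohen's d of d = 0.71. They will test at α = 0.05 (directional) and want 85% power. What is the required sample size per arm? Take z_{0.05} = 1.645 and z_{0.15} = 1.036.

n = 29 per group

For two independent groups with equal n: n = 2·((z_{α} + z_β) / d)².
z_{α} + z_β = 1.645 + 1.036 = 2.681.
n = 2 × (2.681 / 0.71)² = 2 × 3.776² = 2 × 14.26 = 28.5.
Round up to the next whole participant.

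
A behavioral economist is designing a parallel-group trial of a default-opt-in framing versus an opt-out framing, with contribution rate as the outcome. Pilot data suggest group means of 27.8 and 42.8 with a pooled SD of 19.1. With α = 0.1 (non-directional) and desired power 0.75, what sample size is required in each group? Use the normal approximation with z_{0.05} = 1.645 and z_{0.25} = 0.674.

n = 18 per group

Cohen's d = |M₁ − M₂| / SD_pooled = |27.8 − 42.8| / 19.1 = 15.0 / 19.1 = 0.785.
For two independent groups with equal n: n = 2·((z_{α/2} + z_β) / d)².
z_{α/2} + z_β = 1.645 + 0.674 = 2.319.
n = 2 × (2.319 / 0.785)² = 2 × 2.954² = 2 × 8.73 = 17.5.
Round up to the next whole participant.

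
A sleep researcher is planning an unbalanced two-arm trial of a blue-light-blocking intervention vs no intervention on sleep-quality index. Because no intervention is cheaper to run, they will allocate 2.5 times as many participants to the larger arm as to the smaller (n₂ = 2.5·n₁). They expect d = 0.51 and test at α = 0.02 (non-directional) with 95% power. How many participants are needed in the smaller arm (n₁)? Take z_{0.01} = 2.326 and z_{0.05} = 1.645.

n₁ = 85

With allocation ratio k = n₂/n₁ = 2.5, Var(x̄₁−x̄₂) = σ²(1/n₁ + 1/(k·n₁)) = σ²·(k+1)/(k·n₁).
So n₁ = (1 + 1/k)·((z_{α/2} + z_β)/d)² = 1.400 × (3.971/0.51)².
n₁ = 1.400 × 60.63 = 84.9.
Round up: n₁ = 85, giving n₂ = ⌈2.5 × 85⌉ = ⌈212.5⌉ = 213.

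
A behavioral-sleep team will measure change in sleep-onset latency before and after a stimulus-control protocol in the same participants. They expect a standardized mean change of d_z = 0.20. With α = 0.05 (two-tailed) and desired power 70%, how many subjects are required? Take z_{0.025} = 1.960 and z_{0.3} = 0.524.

n = 155 pairs

For a paired (one-sample on differences) test: n = ((z_{α/2} + z_β) / d)².
z_{α/2} + z_β = 1.960 + 0.524 = 2.484.
n = (2.484 / 0.20)² = 12.420² = 154.26.
Round up.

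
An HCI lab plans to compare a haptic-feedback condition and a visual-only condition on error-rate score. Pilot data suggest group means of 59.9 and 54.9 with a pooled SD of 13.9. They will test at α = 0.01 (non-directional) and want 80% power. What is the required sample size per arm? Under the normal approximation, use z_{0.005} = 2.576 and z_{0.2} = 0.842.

Cohen's d = |M₁ − M₂| / SD_pooled = |59.9 − 54.9| / 13.9 = 5.0 / 13.9 = 0.360.
For two independent groups with equal n: n = 2·((z_{α/2} + z_β) / d)².
z_{α/2} + z_β = 2.576 + 0.842 = 3.418.
n = 2 × (3.418 / 0.360)² = 2 × 9.494² = 2 × 90.14 = 180.3.
Round up to the next whole participant.

n = 181 per group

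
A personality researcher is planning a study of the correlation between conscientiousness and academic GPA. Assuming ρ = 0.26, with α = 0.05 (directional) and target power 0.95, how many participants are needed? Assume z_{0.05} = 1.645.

n = 156

Fisher's z: C = ½·ln((1+r)/(1−r)) = ½·ln(1.7027) = 0.2661.
n = ((z_{α} + z_β)/C)² + 3.
(1.645 + 1.645) / 0.2661 = 3.290 / 0.2661 = 12.364.
n = 12.364² + 3 = 152.86 + 3 = 155.9.
Round up.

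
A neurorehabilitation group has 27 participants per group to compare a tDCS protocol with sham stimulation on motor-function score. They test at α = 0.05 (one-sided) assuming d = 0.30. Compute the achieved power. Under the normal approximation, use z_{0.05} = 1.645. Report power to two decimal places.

For two equal groups, power = Φ(d·√(n/2) − z_{α}).
d·√(n/2) = 0.30 × √(27/2) = 0.30 × 3.674 = 1.102.
z_β = 1.102 − 1.645 = -0.543.
Power = Φ(-0.543) = 0.294.

power ≈ 0.29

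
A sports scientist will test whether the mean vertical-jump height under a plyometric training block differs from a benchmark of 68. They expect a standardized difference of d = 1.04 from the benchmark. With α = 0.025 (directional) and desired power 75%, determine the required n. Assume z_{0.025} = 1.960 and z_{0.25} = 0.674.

For a one-sample test: n = ((z_{α} + z_β) / d)².
z_{α} + z_β = 1.960 + 0.674 = 2.634.
n = (2.634 / 1.04)² = 2.533² = 6.41.
Round up.

n = 7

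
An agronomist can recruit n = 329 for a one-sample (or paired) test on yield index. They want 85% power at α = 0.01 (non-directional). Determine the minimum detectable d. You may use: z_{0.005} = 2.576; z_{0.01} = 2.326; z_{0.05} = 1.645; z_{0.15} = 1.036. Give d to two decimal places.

d_min ≈ 0.20

For a single sample (or paired design) of n = 329: d_min = (z_{α/2} + z_β)/√n.
z-sum = 2.576 + 1.036 = 3.612.
d_min = 3.612 / √329 = 3.612 / 18.138 = 0.199.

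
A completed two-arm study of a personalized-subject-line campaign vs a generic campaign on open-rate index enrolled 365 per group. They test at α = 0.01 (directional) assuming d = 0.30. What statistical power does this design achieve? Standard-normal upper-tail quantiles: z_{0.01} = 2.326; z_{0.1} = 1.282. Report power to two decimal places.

For two equal groups, power = Φ(d·√(n/2) − z_{α}).
d·√(n/2) = 0.30 × √(365/2) = 0.30 × 13.509 = 4.053.
z_β = 4.053 − 2.326 = 1.727.
Power = Φ(1.727) = 0.958.

power ≈ 0.96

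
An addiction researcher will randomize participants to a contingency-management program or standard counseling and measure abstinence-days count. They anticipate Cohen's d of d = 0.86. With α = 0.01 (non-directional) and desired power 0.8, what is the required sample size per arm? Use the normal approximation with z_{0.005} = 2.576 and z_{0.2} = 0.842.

For two independent groups with equal n: n = 2·((z_{α/2} + z_β) / d)².
z_{α/2} + z_β = 2.576 + 0.842 = 3.418.
n = 2 × (3.418 / 0.86)² = 2 × 3.974² = 2 × 15.80 = 31.6.
Round up to the next whole participant.

n = 32 per group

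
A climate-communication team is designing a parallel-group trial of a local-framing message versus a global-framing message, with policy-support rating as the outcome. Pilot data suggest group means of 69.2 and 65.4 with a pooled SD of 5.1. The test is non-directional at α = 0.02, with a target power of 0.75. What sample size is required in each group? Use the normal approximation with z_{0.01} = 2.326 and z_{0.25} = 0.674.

Cohen's d = |M₁ − M₂| / SD_pooled = |69.2 − 65.4| / 5.1 = 3.8 / 5.1 = 0.745.
For two independent groups with equal n: n = 2·((z_{α/2} + z_β) / d)².
z_{α/2} + z_β = 2.326 + 0.674 = 3.000.
n = 2 × (3.000 / 0.745)² = 2 × 4.027² = 2 × 16.22 = 32.4.
Round up to the next whole participant.

n = 33 per group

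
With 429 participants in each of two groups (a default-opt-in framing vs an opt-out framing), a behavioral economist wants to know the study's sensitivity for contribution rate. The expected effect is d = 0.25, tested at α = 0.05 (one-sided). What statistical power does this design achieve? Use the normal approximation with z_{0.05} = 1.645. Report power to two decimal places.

For two equal groups, power = Φ(d·√(n/2) − z_{α}).
d·√(n/2) = 0.25 × √(429/2) = 0.25 × 14.646 = 3.661.
z_β = 3.661 − 1.645 = 2.016.
Power = Φ(2.016) = 0.978.

power ≈ 0.98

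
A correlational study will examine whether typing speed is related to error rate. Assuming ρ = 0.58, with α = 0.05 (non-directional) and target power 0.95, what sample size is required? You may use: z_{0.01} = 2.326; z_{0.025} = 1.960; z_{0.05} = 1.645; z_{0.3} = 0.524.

Fisher's z: C = ½·ln((1+r)/(1−r)) = ½·ln(3.7619) = 0.6625.
n = ((z_{α/2} + z_β)/C)² + 3.
(1.960 + 1.645) / 0.6625 = 3.605 / 0.6625 = 5.442.
n = 5.442² + 3 = 29.61 + 3 = 32.6.
Round up.

n = 33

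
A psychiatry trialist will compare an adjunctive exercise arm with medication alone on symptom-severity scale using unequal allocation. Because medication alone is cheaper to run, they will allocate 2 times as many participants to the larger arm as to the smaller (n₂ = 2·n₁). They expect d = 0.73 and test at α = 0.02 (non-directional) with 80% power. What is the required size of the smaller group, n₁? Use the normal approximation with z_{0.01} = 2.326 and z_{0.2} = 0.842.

n₁ = 29

With allocation ratio k = n₂/n₁ = 2, Var(x̄₁−x̄₂) = σ²(1/n₁ + 1/(k·n₁)) = σ²·(k+1)/(k·n₁).
So n₁ = (1 + 1/k)·((z_{α/2} + z_β)/d)² = 1.500 × (3.168/0.73)².
n₁ = 1.500 × 18.83 = 28.2.
Round up: n₁ = 29, giving n₂ = 2 × 29 = 58.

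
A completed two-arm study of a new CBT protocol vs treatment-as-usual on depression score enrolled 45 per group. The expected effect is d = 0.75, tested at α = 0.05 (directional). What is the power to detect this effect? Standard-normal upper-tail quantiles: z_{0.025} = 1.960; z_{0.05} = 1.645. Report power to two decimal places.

For two equal groups, power = Φ(d·√(n/2) − z_{α}).
d·√(n/2) = 0.75 × √(45/2) = 0.75 × 4.743 = 3.558.
z_β = 3.558 − 1.645 = 1.913.
Power = Φ(1.913) = 0.972.

power ≈ 0.97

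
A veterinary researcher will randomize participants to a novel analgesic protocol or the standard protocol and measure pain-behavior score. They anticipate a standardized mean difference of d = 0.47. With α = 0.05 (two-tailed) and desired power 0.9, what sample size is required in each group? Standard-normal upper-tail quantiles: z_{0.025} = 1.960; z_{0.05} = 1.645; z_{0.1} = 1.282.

For two independent groups with equal n: n = 2·((z_{α/2} + z_β) / d)².
z_{α/2} + z_β = 1.960 + 1.282 = 3.242.
n = 2 × (3.242 / 0.47)² = 2 × 6.898² = 2 × 47.58 = 95.2.
Round up to the next whole participant.

n = 96 per group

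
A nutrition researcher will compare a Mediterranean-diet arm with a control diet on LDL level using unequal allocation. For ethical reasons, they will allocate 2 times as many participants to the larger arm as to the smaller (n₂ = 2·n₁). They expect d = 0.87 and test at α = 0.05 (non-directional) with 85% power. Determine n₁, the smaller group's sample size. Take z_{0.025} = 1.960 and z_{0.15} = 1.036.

With allocation ratio k = n₂/n₁ = 2, Var(x̄₁−x̄₂) = σ²(1/n₁ + 1/(k·n₁)) = σ²·(k+1)/(k·n₁).
So n₁ = (1 + 1/k)·((z_{α/2} + z_β)/d)² = 1.500 × (2.996/0.87)².
n₁ = 1.500 × 11.86 = 17.8.
Round up: n₁ = 18, giving n₂ = 2 × 18 = 36.

n₁ = 18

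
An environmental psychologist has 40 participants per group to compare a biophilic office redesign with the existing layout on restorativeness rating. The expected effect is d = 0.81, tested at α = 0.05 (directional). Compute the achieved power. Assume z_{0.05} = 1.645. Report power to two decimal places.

For two equal groups, power = Φ(d·√(n/2) − z_{α}).
d·√(n/2) = 0.81 × √(40/2) = 0.81 × 4.472 = 3.622.
z_β = 3.622 − 1.645 = 1.977.
Power = Φ(1.977) = 0.976.

power ≈ 0.98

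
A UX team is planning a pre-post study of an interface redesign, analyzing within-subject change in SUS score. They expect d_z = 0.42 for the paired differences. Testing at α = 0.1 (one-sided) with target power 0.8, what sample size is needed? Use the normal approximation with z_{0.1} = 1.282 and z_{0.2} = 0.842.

n = 26 pairs

For a paired (one-sample on differences) test: n = ((z_{α} + z_β) / d)².
z_{α} + z_β = 1.282 + 0.842 = 2.124.
n = (2.124 / 0.42)² = 5.057² = 25.57.
Round up.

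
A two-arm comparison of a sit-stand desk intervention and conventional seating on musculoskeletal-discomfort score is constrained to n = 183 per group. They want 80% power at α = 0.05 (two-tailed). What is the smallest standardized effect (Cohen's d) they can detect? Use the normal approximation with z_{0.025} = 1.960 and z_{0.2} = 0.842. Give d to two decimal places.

d_min ≈ 0.29

For two independent groups of n = 183 each: d_min = (z_{α/2} + z_β)·√(2/n).
z-sum = 1.960 + 0.842 = 2.802.
d_min = 2.802 × √(2/183) = 2.802 × 0.1045 = 0.293.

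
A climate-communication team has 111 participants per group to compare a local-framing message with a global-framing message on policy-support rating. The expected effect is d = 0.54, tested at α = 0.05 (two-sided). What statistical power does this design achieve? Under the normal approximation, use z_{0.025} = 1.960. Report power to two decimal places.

power ≈ 0.98

For two equal groups, power = Φ(d·√(n/2) − z_{α/2}).
d·√(n/2) = 0.54 × √(111/2) = 0.54 × 7.450 = 4.023.
z_β = 4.023 − 1.960 = 2.063.
Power = Φ(2.063) = 0.980.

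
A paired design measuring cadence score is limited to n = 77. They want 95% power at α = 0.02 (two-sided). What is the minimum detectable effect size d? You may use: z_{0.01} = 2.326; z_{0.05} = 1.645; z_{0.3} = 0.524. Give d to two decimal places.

d_min ≈ 0.45

For a single sample (or paired design) of n = 77: d_min = (z_{α/2} + z_β)/√n.
z-sum = 2.326 + 1.645 = 3.971.
d_min = 3.971 / √77 = 3.971 / 8.775 = 0.453.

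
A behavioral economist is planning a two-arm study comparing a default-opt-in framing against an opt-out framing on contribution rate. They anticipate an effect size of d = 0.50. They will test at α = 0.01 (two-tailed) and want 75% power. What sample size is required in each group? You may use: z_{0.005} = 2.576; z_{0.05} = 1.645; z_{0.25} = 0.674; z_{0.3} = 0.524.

n = 85 per group

For two independent groups with equal n: n = 2·((z_{α/2} + z_β) / d)².
z_{α/2} + z_β = 2.576 + 0.674 = 3.250.
n = 2 × (3.250 / 0.50)² = 2 × 6.500² = 2 × 42.25 = 84.5.
Round up to the next whole participant.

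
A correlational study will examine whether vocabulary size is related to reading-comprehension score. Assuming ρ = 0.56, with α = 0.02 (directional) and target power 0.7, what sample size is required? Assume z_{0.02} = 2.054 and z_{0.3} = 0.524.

Fisher's z: C = ½·ln((1+r)/(1−r)) = ½·ln(3.5455) = 0.6328.
n = ((z_{α} + z_β)/C)² + 3.
(2.054 + 0.524) / 0.6328 = 2.578 / 0.6328 = 4.074.
n = 4.074² + 3 = 16.60 + 3 = 19.6.
Round up.

n = 20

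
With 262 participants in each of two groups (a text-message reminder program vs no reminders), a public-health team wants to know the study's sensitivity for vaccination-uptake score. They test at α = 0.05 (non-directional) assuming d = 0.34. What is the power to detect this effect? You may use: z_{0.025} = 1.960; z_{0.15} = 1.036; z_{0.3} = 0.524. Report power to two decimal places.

For two equal groups, power = Φ(d·√(n/2) − z_{α/2}).
d·√(n/2) = 0.34 × √(262/2) = 0.34 × 11.446 = 3.891.
z_β = 3.891 − 1.960 = 1.931.
Power = Φ(1.931) = 0.973.

power ≈ 0.97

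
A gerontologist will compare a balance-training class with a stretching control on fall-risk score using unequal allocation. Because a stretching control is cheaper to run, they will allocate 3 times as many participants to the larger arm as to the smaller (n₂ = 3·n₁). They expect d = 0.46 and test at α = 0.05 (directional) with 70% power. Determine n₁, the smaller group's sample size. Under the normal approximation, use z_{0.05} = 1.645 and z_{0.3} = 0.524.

With allocation ratio k = n₂/n₁ = 3, Var(x̄₁−x̄₂) = σ²(1/n₁ + 1/(k·n₁)) = σ²·(k+1)/(k·n₁).
So n₁ = (1 + 1/k)·((z_{α} + z_β)/d)² = 1.333 × (2.169/0.46)².
n₁ = 1.333 × 22.23 = 29.6.
Round up: n₁ = 30, giving n₂ = 3 × 30 = 90.

n₁ = 30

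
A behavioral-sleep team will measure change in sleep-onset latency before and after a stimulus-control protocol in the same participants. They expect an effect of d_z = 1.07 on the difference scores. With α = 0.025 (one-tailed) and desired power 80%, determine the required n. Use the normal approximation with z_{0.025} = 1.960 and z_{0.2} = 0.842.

For a paired (one-sample on differences) test: n = ((z_{α} + z_β) / d)².
z_{α} + z_β = 1.960 + 0.842 = 2.802.
n = (2.802 / 1.07)² = 2.619² = 6.86.
Round up.

n = 7 pairs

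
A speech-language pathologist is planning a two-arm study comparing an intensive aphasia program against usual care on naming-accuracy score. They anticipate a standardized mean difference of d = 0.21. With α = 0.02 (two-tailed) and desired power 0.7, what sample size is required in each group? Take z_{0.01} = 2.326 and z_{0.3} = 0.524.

n = 369 per group

For two independent groups with equal n: n = 2·((z_{α/2} + z_β) / d)².
z_{α/2} + z_β = 2.326 + 0.524 = 2.850.
n = 2 × (2.850 / 0.21)² = 2 × 13.571² = 2 × 184.18 = 368.4.
Round up to the next whole participant.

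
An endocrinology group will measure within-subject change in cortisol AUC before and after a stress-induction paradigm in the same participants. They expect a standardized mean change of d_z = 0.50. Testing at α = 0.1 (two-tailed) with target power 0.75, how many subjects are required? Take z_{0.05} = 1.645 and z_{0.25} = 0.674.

n = 22 pairs

For a paired (one-sample on differences) test: n = ((z_{α/2} + z_β) / d)².
z_{α/2} + z_β = 1.645 + 0.674 = 2.319.
n = (2.319 / 0.50)² = 4.638² = 21.51.
Round up.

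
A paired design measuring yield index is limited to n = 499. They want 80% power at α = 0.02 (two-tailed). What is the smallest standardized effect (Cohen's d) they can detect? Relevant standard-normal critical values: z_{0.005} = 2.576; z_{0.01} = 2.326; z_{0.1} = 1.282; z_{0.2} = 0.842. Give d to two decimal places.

For a single sample (or paired design) of n = 499: d_min = (z_{α/2} + z_β)/√n.
z-sum = 2.326 + 0.842 = 3.168.
d_min = 3.168 / √499 = 3.168 / 22.338 = 0.142.

d_min ≈ 0.14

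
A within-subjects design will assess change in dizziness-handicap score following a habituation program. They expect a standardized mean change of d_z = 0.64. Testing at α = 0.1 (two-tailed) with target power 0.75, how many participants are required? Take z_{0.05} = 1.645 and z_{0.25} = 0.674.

For a paired (one-sample on differences) test: n = ((z_{α/2} + z_β) / d)².
z_{α/2} + z_β = 1.645 + 0.674 = 2.319.
n = (2.319 / 0.64)² = 3.623² = 13.13.
Round up.

n = 14 pairs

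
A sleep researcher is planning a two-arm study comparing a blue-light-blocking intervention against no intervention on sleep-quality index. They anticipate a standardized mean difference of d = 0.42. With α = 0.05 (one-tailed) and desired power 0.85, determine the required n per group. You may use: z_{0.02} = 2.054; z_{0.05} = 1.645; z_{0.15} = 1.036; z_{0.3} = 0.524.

n = 82 per group

For two independent groups with equal n: n = 2·((z_{α} + z_β) / d)².
z_{α} + z_β = 1.645 + 1.036 = 2.681.
n = 2 × (2.681 / 0.42)² = 2 × 6.383² = 2 × 40.75 = 81.5.
Round up to the next whole participant.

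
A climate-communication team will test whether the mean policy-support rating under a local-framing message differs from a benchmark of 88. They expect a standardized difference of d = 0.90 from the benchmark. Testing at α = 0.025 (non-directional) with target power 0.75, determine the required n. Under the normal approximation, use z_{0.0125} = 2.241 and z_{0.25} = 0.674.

For a one-sample test: n = ((z_{α/2} + z_β) / d)².
z_{α/2} + z_β = 2.241 + 0.674 = 2.915.
n = (2.915 / 0.90)² = 3.239² = 10.49.
Round up.

n = 11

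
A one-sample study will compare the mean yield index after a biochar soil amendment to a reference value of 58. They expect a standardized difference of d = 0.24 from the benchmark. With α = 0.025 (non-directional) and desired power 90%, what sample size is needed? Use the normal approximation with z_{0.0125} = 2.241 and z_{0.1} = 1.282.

For a one-sample test: n = ((z_{α/2} + z_β) / d)².
z_{α/2} + z_β = 2.241 + 1.282 = 3.523.
n = (3.523 / 0.24)² = 14.679² = 215.48.
Round up.

n = 216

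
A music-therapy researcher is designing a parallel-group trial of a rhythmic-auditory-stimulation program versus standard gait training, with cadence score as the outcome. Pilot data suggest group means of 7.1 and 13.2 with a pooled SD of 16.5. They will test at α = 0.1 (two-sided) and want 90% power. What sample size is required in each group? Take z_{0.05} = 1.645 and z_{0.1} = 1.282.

Cohen's d = |M₁ − M₂| / SD_pooled = |7.1 − 13.2| / 16.5 = 6.1 / 16.5 = 0.370.
For two independent groups with equal n: n = 2·((z_{α/2} + z_β) / d)².
z_{α/2} + z_β = 1.645 + 1.282 = 2.927.
n = 2 × (2.927 / 0.370)² = 2 × 7.911² = 2 × 62.58 = 125.2.
Round up to the next whole participant.

n = 126 per group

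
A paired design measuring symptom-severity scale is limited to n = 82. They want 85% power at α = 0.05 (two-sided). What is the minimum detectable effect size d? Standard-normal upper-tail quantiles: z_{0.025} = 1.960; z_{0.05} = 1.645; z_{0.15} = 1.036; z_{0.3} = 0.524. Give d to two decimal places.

For a single sample (or paired design) of n = 82: d_min = (z_{α/2} + z_β)/√n.
z-sum = 1.960 + 1.036 = 2.996.
d_min = 2.996 / √82 = 2.996 / 9.055 = 0.331.

d_min ≈ 0.33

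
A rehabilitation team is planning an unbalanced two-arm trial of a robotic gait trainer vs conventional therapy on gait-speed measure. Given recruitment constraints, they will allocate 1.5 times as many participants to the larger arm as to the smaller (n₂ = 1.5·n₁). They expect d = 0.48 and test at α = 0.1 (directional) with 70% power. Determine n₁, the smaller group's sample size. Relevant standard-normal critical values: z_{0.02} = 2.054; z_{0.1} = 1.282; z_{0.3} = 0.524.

With allocation ratio k = n₂/n₁ = 1.5, Var(x̄₁−x̄₂) = σ²(1/n₁ + 1/(k·n₁)) = σ²·(k+1)/(k·n₁).
So n₁ = (1 + 1/k)·((z_{α} + z_β)/d)² = 1.667 × (1.806/0.48)².
n₁ = 1.667 × 14.16 = 23.6.
Round up: n₁ = 24, giving n₂ = 1.5 × 24 = 36.

n₁ = 24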